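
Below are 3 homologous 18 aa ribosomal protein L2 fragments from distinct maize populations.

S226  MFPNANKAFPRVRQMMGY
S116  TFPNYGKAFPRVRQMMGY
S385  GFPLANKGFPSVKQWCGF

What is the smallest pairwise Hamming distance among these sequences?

Pairwise Hamming distances:
  S226 vs S116: 3
  S226 vs S385: 8
  S116 vs S385: 10
The smallest is 3, between S226 and S116.

3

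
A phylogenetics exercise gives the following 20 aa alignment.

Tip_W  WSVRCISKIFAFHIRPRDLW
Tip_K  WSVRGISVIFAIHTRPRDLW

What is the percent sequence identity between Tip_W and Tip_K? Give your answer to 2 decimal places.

80.00%

The sequences differ at positions 5 (C/G), 8 (K/V), 12 (F/I), 14 (I/T).
16 of the 20 sites match, so the percent identity is 16/20 × 100 = 80.00%.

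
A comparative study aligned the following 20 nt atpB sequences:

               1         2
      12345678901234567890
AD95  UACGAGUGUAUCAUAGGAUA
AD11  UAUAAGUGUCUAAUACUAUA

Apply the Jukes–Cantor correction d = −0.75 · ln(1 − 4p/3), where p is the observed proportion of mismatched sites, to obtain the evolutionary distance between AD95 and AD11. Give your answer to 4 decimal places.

Mismatches occur at site 3 (C/U), site 4 (G/A), site 10 (A/C), site 12 (C/A), site 16 (G/C), site 17 (G/U).
p = 6/20 = 0.300000.
d = −0.75 · ln(1 − (4/3)·0.300000) = −0.75 · ln(0.600000) = −0.75 · (-0.510826) = 0.3831.

0.3831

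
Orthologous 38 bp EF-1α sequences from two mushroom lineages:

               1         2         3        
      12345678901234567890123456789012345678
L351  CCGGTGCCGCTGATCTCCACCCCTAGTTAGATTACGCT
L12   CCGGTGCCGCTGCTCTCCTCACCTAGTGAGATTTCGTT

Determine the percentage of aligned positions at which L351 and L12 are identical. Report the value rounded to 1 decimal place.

Differing sites — 13:A/C; 19:A/T; 21:C/A; 28:T/G; 34:A/T; 37:C/T.
32 of the 38 sites match, so the percent identity is 32/38 × 100 = 84.2%.

84.2%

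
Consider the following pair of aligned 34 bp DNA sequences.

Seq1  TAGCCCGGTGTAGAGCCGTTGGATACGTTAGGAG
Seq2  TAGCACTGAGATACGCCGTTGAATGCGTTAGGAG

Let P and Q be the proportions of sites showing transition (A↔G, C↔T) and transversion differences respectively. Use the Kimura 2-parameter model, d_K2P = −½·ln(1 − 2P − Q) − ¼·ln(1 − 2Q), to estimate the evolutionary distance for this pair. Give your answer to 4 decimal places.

0.3265

Differing sites — 5:C/A (Tv); 7:G/T (Tv); 9:T/A (Tv); 11:T/A (Tv); 12:A/T (Tv); 13:G/A (Ti); 14:A/C (Tv); 22:G/A (Ti); 25:A/G (Ti).
Of the 9 differences, 3 transitions and 6 transversions over 34 sites: P = 3/34 = 0.088235, Q = 6/34 = 0.176471.
d = −0.5·ln(0.647059) − 0.25·ln(0.647058) = −0.5·(-0.435318) − 0.25·(-0.435319) = 0.3265.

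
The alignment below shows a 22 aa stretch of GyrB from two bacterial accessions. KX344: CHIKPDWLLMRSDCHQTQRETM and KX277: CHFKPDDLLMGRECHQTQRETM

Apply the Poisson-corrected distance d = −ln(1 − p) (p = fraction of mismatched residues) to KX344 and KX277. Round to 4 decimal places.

Differing sites — 3:I/F; 7:W/D; 11:R/G; 12:S/R; 13:D/E.
p = 5/22 = 0.227273.
d = −ln(1 − 0.227273) = −ln(0.772727) = 0.2578.

0.2578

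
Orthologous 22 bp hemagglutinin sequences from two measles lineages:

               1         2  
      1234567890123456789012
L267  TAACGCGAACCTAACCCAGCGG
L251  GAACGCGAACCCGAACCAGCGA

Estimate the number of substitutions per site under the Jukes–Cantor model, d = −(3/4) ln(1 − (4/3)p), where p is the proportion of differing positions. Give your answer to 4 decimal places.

Differing sites — 1:T/G; 12:T/C; 13:A/G; 15:C/A; 22:G/A.
p = 5/22 = 0.227273.
d = −0.75 · ln(1 − (4/3)·0.227273) = −0.75 · ln(0.696969) = −0.75 · (-0.361014) = 0.2708.

0.2708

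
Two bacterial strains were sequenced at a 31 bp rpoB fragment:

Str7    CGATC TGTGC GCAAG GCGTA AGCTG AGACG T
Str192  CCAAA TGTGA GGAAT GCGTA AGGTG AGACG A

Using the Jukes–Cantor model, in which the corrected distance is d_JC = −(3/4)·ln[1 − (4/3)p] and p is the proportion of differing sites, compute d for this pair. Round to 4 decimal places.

Differing sites — 2:G/C; 4:T/A; 5:C/A; 10:C/A; 12:C/G; 15:G/T; 23:C/G; 31:T/A.
p = 8/31 = 0.258065.
d = −0.75 · ln(1 − (4/3)·0.258065) = −0.75 · ln(0.655913) = −0.75 · (-0.421727) = 0.3163.

0.3163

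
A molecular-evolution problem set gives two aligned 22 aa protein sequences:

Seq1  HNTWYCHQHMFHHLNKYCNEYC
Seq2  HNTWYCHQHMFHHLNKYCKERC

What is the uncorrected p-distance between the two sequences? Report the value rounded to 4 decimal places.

The sequences differ at positions 19 (N/K), 21 (Y/R).
There are 2 differences over 22 sites, so p = 2/22 = 0.0909.

0.0909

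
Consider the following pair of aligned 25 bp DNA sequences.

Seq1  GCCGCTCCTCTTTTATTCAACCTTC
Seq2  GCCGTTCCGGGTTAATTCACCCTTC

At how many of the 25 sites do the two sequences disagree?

6

The sequences differ at positions 5 (C/T), 9 (T/G), 10 (C/G), 11 (T/G), 14 (T/A), 20 (A/C).
That gives 6 mismatches out of 25 aligned sites, so the Hamming distance is 6.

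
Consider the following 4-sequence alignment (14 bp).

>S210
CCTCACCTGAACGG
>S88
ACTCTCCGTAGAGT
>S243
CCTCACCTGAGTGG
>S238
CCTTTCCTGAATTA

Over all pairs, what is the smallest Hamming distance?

2

Pairwise Hamming distances:
  S210 vs S88: 7
  S210 vs S243: 2
  S210 vs S238: 5
  S88 vs S243: 6
  S88 vs S238: 8
  S243 vs S238: 5
The smallest is 2, between S210 and S243.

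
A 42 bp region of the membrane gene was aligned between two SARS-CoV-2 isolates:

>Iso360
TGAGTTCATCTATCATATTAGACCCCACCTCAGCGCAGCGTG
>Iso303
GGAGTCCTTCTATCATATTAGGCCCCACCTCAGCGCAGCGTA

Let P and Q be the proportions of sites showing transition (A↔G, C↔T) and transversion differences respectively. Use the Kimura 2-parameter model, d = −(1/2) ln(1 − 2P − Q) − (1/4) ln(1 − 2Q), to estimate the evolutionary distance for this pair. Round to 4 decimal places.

0.1307

Mismatches occur at site 1 (T↔G, transversion), site 6 (T↔C, transition), site 8 (A↔T, transversion), site 22 (A↔G, transition), site 42 (G↔A, transition).
Of the 5 differences, 3 transitions and 2 transversions over 42 sites: P = 3/42 = 0.071429, Q = 2/42 = 0.047619.
d = −0.5·ln(0.809523) − 0.25·ln(0.904762) = −0.5·(-0.211310) − 0.25·(-0.100083) = 0.1307.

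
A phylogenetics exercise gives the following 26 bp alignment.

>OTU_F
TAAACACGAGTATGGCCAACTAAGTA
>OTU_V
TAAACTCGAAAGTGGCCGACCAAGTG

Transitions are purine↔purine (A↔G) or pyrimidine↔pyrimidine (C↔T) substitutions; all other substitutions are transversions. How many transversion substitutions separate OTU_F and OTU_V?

2

The sequences differ at positions 6 (A/T, transversion), 10 (G/A, transition), 11 (T/A, transversion), 12 (A/G, transition), 18 (A/G, transition), 21 (T/C, transition), 26 (A/G, transition).
Of the 7 differences, 5 transitions and 2 transversions, so the answer is 2.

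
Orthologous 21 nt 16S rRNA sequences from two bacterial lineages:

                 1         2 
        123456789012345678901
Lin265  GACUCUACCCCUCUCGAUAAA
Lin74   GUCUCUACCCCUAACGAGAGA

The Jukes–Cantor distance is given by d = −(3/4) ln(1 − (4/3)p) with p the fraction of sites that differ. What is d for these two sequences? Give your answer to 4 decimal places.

Differing sites — 2:A/U; 13:C/A; 14:U/A; 18:U/G; 20:A/G.
p = 5/21 = 0.238095.
d = −0.75 · ln(1 − (4/3)·0.238095) = −0.75 · ln(0.682540) = −0.75 · (-0.381934) = 0.2865.

0.2865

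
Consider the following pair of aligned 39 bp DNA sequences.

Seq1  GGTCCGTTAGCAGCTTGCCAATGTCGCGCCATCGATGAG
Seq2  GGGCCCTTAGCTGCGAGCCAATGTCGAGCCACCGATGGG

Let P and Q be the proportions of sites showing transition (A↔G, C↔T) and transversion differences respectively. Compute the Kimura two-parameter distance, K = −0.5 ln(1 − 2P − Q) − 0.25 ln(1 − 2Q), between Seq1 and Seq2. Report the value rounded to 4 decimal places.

0.2401

Mismatches occur at site 3 (T/G, transversion), site 6 (G/C, transversion), site 12 (A/T, transversion), site 15 (T/G, transversion), site 16 (T/A, transversion), site 27 (C/A, transversion), site 32 (T/C, transition), site 38 (A/G, transition).
Of the 8 differences, 2 transitions and 6 transversions over 39 sites: P = 2/39 = 0.051282, Q = 6/39 = 0.153846.
d = −0.5·ln(0.743590) − 0.25·ln(0.692308) = −0.5·(-0.296265) − 0.25·(-0.367724) = 0.2401.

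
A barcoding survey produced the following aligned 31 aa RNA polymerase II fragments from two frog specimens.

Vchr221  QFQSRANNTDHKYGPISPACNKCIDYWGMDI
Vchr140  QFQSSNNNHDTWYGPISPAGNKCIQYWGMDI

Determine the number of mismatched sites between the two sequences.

Differing sites — 5:R/S; 6:A/N; 9:T/H; 11:H/T; 12:K/W; 20:C/G; 25:D/Q.
That gives 7 mismatches out of 31 aligned sites, so the Hamming distance is 7.

7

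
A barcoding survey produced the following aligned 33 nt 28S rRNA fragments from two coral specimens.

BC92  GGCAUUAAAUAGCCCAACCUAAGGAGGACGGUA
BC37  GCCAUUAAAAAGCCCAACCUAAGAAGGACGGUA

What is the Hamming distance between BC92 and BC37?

Mismatches occur at site 2 (G→C), site 10 (U→A), site 24 (G→A).
That gives 3 mismatches out of 33 aligned sites, so the Hamming distance is 3.

3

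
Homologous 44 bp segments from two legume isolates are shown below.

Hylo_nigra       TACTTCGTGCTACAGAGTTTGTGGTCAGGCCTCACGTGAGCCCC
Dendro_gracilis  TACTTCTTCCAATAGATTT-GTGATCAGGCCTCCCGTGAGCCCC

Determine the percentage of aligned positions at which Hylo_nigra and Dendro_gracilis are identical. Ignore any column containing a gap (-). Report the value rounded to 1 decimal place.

83.7%

Excluding the 1 gap column leaves 43 comparable sites.
Mismatches occur at site 7 (G/T), site 9 (G/C), site 11 (T/A), site 13 (C/T), site 17 (G/T), site 24 (G/A), site 34 (A/C).
36 of the 43 comparable sites match, so the percent identity is 36/43 × 100 = 83.7%.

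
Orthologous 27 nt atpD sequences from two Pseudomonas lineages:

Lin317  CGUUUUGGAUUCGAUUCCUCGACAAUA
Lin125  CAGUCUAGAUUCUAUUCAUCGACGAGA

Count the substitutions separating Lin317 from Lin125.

8

Mismatches occur at site 2 (G/A), site 3 (U/G), site 5 (U/C), site 7 (G/A), site 13 (G/U), site 18 (C/A), site 24 (A/G), site 26 (U/G).
That gives 8 mismatches out of 27 aligned sites, so the Hamming distance is 8.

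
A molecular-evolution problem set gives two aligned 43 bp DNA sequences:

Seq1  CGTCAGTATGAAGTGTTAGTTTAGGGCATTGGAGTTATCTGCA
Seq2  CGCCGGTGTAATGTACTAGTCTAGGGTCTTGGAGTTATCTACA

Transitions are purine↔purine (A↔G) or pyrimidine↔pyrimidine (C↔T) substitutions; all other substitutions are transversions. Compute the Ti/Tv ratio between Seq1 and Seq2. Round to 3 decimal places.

4.500

Differing sites — 3:T/C (Ti); 5:A/G (Ti); 8:A/G (Ti); 10:G/A (Ti); 12:A/T (Tv); 15:G/A (Ti); 16:T/C (Ti); 21:T/C (Ti); 27:C/T (Ti); 28:A/C (Tv); 41:G/A (Ti).
Of the 11 differences, 9 transitions and 2 transversions, so Ti/Tv = 9/2 = 4.500.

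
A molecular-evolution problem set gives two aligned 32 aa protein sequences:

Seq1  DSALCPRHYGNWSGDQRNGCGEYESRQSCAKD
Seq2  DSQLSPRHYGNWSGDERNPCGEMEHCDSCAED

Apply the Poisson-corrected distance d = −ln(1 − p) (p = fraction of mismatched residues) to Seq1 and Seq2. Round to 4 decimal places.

0.3302

Mismatches occur at site 3 (A→Q), site 5 (C→S), site 16 (Q→E), site 19 (G→P), site 23 (Y→M), site 25 (S→H), site 26 (R→C), site 27 (Q→D), site 31 (K→E).
p = 9/32 = 0.281250.
d = −ln(1 − 0.281250) = −ln(0.718750) = 0.3302.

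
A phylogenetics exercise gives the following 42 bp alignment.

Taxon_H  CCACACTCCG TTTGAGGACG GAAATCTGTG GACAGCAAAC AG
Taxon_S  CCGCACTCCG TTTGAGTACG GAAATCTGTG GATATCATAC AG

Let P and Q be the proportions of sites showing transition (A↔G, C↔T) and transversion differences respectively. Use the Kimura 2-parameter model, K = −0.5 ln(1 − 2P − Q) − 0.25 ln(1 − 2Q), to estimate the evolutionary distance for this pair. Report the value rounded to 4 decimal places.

0.1297

The sequences differ at positions 3 (A/G, transition), 17 (G/T, transversion), 33 (C/T, transition), 35 (G/T, transversion), 38 (A/T, transversion).
Of the 5 differences, 2 transitions and 3 transversions over 42 sites: P = 2/42 = 0.047619, Q = 3/42 = 0.071429.
d = −0.5·ln(0.833333) − 0.25·ln(0.857142) = −0.5·(-0.182322) − 0.25·(-0.154152) = 0.1297.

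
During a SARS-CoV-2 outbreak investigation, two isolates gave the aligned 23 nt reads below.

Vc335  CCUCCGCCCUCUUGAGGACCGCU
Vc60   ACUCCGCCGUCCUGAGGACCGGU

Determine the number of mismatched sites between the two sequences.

4

Differing sites — 1:C/A; 9:C/G; 12:U/C; 22:C/G.
That gives 4 mismatches out of 23 aligned sites, so the Hamming distance is 4.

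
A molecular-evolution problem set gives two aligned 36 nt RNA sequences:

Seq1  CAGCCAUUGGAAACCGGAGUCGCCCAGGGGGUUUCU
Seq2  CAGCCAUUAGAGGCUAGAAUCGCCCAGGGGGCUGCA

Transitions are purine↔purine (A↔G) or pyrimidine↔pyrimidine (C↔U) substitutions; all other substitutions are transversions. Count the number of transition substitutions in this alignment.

Mismatches occur at site 9 (G→A, transition), site 12 (A→G, transition), site 13 (A→G, transition), site 15 (C→U, transition), site 16 (G→A, transition), site 19 (G→A, transition), site 32 (U→C, transition), site 34 (U→G, transversion), site 36 (U→A, transversion).
Of the 9 differences, 7 transitions and 2 transversions, so the answer is 7.

7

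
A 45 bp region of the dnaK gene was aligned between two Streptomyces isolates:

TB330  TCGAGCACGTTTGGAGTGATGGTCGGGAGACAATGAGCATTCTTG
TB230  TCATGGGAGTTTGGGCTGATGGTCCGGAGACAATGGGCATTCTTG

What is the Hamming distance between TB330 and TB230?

9

Mismatches occur at site 3 (G↔A), site 4 (A↔T), site 6 (C↔G), site 7 (A↔G), site 8 (C↔A), site 15 (A↔G), site 16 (G↔C), site 25 (G↔C), site 36 (A↔G).
That gives 9 mismatches out of 45 aligned sites, so the Hamming distance is 9.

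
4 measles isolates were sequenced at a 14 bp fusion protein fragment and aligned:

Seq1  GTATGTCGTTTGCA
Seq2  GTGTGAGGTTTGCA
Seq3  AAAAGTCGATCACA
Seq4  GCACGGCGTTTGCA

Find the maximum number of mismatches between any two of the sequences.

Pairwise Hamming distances:
  Seq1 vs Seq2: 3
  Seq1 vs Seq3: 6
  Seq1 vs Seq4: 3
  Seq2 vs Seq3: 9
  Seq2 vs Seq4: 5
  Seq3 vs Seq4: 7
The largest is 9, between Seq2 and Seq3.

9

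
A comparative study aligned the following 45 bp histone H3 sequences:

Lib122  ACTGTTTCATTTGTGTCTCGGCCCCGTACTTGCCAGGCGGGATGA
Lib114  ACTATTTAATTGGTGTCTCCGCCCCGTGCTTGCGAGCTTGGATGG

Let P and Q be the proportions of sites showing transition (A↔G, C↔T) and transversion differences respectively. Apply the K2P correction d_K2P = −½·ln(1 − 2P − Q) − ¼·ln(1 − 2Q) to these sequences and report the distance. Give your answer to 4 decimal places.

0.2639

The sequences differ at positions 4 (G/A, transition), 8 (C/A, transversion), 12 (T/G, transversion), 20 (G/C, transversion), 28 (A/G, transition), 34 (C/G, transversion), 37 (G/C, transversion), 38 (C/T, transition), 39 (G/T, transversion), 45 (A/G, transition).
Of the 10 differences, 4 transitions and 6 transversions over 45 sites: P = 4/45 = 0.088889, Q = 6/45 = 0.133333.
d = −0.5·ln(0.688889) − 0.25·ln(0.733334) = −0.5·(-0.372675) − 0.25·(-0.310154) = 0.2639.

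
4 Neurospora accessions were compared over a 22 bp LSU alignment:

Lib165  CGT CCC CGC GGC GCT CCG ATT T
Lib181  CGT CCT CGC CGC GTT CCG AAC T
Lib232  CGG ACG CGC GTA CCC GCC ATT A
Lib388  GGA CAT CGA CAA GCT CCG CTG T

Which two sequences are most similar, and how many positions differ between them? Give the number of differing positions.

5

Pairwise Hamming distances:
  Lib165 vs Lib181: 5
  Lib165 vs Lib232: 10
  Lib165 vs Lib388: 10
  Lib181 vs Lib232: 14
  Lib181 vs Lib388: 10
  Lib232 vs Lib388: 15
The smallest is 5, between Lib165 and Lib181.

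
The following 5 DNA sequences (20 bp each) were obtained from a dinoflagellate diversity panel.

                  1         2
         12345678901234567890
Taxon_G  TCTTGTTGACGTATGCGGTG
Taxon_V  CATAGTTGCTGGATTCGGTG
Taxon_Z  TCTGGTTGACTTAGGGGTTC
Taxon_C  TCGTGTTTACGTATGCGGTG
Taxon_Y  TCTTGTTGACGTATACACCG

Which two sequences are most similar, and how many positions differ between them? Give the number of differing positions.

Pairwise Hamming distances:
  Taxon_G vs Taxon_V: 7
  Taxon_G vs Taxon_Z: 6
  Taxon_G vs Taxon_C: 2
  Taxon_G vs Taxon_Y: 4
  Taxon_V vs Taxon_Z: 12
  Taxon_V vs Taxon_C: 9
  Taxon_V vs Taxon_Y: 10
  Taxon_Z vs Taxon_C: 8
  Taxon_Z vs Taxon_Y: 9
  Taxon_C vs Taxon_Y: 6
The smallest is 2, between Taxon_G and Taxon_C.

2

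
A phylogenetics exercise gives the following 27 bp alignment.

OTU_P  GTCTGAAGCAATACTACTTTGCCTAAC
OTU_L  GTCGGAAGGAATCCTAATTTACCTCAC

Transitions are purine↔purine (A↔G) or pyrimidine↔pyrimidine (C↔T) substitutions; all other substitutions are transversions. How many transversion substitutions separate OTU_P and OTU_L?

Mismatches occur at site 4 (T→G, transversion), site 9 (C→G, transversion), site 13 (A→C, transversion), site 17 (C→A, transversion), site 21 (G→A, transition), site 25 (A→C, transversion).
Of the 6 differences, 1 transition and 5 transversions, so the answer is 5.

5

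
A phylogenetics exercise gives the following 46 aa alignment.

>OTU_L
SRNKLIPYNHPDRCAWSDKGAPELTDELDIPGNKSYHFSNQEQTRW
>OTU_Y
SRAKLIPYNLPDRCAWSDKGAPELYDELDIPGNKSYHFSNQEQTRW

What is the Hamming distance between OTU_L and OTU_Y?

Differing sites — 3:N/A; 10:H/L; 25:T/Y.
That gives 3 mismatches out of 46 aligned sites, so the Hamming distance is 3.

3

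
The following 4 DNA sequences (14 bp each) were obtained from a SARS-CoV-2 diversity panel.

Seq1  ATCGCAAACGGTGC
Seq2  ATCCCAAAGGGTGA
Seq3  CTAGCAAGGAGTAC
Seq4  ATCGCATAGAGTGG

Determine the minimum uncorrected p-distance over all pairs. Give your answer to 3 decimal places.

Pairwise Hamming distances:
  Seq1 vs Seq2: 3
  Seq1 vs Seq3: 6
  Seq1 vs Seq4: 4
  Seq2 vs Seq3: 7
  Seq2 vs Seq4: 4
  Seq3 vs Seq4: 6
The smallest is 3 mismatches, between Seq1 and Seq2; p = 3/14 = 0.214.

0.214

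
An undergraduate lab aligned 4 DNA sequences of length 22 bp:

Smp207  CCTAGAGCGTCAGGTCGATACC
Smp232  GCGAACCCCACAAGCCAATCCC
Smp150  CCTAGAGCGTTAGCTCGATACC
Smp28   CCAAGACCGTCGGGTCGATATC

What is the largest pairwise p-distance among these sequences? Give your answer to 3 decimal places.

Pairwise Hamming distances:
  Smp207 vs Smp232: 11
  Smp207 vs Smp150: 2
  Smp207 vs Smp28: 4
  Smp232 vs Smp150: 13
  Smp232 vs Smp28: 12
  Smp150 vs Smp28: 6
The largest is 13 mismatches, between Smp232 and Smp150; p = 13/22 = 0.591.

0.591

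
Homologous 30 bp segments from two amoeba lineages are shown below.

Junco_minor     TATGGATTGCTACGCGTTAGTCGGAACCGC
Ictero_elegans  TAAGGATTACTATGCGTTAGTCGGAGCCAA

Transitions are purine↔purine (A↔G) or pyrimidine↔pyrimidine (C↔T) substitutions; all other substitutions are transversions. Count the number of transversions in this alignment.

2

Mismatches occur at site 3 (T↔A, transversion), site 9 (G↔A, transition), site 13 (C↔T, transition), site 26 (A↔G, transition), site 29 (G↔A, transition), site 30 (C↔A, transversion).
Of the 6 differences, 4 transitions and 2 transversions, so the answer is 2.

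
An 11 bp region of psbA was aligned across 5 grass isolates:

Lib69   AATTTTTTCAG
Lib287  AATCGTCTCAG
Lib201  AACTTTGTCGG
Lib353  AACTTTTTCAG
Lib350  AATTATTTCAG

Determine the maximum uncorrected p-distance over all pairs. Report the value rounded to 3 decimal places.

Pairwise Hamming distances:
  Lib69 vs Lib287: 3
  Lib69 vs Lib201: 3
  Lib69 vs Lib353: 1
  Lib69 vs Lib350: 1
  Lib287 vs Lib201: 5
  Lib287 vs Lib353: 4
  Lib287 vs Lib350: 3
  Lib201 vs Lib353: 2
  Lib201 vs Lib350: 4
  Lib353 vs Lib350: 2
The largest is 5 mismatches, between Lib287 and Lib201; p = 5/11 = 0.455.

0.455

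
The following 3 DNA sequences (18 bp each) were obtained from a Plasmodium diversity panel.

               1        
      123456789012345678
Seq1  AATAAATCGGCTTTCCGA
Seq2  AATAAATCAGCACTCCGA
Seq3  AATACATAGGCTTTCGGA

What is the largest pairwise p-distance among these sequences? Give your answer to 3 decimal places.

0.333

Pairwise Hamming distances:
  Seq1 vs Seq2: 3
  Seq1 vs Seq3: 3
  Seq2 vs Seq3: 6
The largest is 6 mismatches, between Seq2 and Seq3; p = 6/18 = 0.333.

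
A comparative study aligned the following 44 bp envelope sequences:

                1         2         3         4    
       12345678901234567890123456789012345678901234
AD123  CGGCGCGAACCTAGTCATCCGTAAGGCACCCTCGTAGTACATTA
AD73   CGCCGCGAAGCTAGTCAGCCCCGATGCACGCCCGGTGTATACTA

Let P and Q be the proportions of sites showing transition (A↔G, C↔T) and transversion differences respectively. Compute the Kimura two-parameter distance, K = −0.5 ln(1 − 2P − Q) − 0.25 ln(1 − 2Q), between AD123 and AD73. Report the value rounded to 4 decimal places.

The sequences differ at positions 3 (G/C, transversion), 10 (C/G, transversion), 18 (T/G, transversion), 21 (G/C, transversion), 22 (T/C, transition), 23 (A/G, transition), 25 (G/T, transversion), 30 (C/G, transversion), 32 (T/C, transition), 35 (T/G, transversion), 36 (A/T, transversion), 40 (C/T, transition), 42 (T/C, transition).
Of the 13 differences, 5 transitions and 8 transversions over 44 sites: P = 5/44 = 0.113636, Q = 8/44 = 0.181818.
d = −0.5·ln(0.590910) − 0.25·ln(0.636364) = −0.5·(-0.526092) − 0.25·(-0.451985) = 0.3760.

0.3760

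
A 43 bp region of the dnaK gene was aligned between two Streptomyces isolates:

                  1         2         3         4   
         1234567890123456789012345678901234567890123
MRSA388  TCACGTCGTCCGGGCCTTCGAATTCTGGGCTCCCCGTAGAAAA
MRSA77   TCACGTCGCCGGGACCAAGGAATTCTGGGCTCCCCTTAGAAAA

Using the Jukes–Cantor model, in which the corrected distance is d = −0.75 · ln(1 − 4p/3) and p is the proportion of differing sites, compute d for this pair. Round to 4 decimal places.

Differing sites — 9:T/C; 11:C/G; 14:G/A; 17:T/A; 18:T/A; 19:C/G; 36:G/T.
p = 7/43 = 0.162791.
d = −0.75 · ln(1 − (4/3)·0.162791) = −0.75 · ln(0.782945) = −0.75 · (-0.244693) = 0.1835.

0.1835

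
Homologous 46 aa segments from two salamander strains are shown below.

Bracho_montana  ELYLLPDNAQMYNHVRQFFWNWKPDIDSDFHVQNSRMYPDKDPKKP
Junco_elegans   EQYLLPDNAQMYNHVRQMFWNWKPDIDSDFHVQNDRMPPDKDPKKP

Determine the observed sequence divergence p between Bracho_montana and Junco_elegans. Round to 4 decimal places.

Mismatches occur at site 2 (L/Q), site 18 (F/M), site 35 (S/D), site 38 (Y/P).
There are 4 differences over 46 sites, so p = 4/46 = 0.0870.

0.0870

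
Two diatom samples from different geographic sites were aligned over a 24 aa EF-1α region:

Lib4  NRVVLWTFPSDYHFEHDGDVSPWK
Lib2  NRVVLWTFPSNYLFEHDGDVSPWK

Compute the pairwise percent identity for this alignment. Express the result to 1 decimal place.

91.7%

The sequences differ at positions 11 (D/N), 13 (H/L).
22 of the 24 sites match, so the percent identity is 22/24 × 100 = 91.7%.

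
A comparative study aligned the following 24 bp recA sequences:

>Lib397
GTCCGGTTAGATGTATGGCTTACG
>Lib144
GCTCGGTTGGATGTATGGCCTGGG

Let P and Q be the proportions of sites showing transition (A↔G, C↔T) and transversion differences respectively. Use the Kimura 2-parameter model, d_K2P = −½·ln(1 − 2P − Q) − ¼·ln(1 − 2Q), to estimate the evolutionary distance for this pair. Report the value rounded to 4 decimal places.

0.3283

The sequences differ at positions 2 (T/C, transition), 3 (C/T, transition), 9 (A/G, transition), 20 (T/C, transition), 22 (A/G, transition), 23 (C/G, transversion).
Of the 6 differences, 5 transitions and 1 transversion over 24 sites: P = 5/24 = 0.208333, Q = 1/24 = 0.041667.
d = −0.5·ln(0.541667) − 0.25·ln(0.916666) = −0.5·(-0.613104) − 0.25·(-0.087012) = 0.3283.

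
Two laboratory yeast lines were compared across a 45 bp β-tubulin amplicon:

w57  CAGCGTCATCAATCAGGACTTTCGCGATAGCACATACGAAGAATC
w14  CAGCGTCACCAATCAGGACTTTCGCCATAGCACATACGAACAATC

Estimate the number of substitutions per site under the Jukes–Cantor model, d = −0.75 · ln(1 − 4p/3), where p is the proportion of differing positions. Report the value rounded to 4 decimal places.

0.0698

The sequences differ at positions 9 (T/C), 26 (G/C), 41 (G/C).
p = 3/45 = 0.066667.
d = −0.75 · ln(1 − (4/3)·0.066667) = −0.75 · ln(0.911111) = −0.75 · (-0.093091) = 0.0698.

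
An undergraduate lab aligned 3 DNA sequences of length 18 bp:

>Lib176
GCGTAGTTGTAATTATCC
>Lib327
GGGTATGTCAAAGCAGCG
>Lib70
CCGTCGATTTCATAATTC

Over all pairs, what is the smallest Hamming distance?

Pairwise Hamming distances:
  Lib176 vs Lib327: 9
  Lib176 vs Lib70: 7
  Lib327 vs Lib70: 13
The smallest is 7, between Lib176 and Lib70.

7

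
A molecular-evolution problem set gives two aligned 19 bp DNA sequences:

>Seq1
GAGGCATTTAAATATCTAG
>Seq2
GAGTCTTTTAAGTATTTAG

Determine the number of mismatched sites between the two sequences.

Mismatches occur at site 4 (G→T), site 6 (A→T), site 12 (A→G), site 16 (C→T).
That gives 4 mismatches out of 19 aligned sites, so the Hamming distance is 4.

4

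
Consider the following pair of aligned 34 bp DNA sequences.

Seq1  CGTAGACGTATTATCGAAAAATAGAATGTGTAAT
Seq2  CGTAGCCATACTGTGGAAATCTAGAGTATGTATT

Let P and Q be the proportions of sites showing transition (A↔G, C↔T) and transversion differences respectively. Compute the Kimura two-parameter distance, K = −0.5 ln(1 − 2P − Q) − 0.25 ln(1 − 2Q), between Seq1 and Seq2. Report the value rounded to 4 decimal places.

Differing sites — 6:A/C (Tv); 8:G/A (Ti); 11:T/C (Ti); 13:A/G (Ti); 15:C/G (Tv); 20:A/T (Tv); 21:A/C (Tv); 26:A/G (Ti); 28:G/A (Ti); 33:A/T (Tv).
Of the 10 differences, 5 transitions and 5 transversions over 34 sites: P = 5/34 = 0.147059, Q = 5/34 = 0.147059.
d = −0.5·ln(0.558823) − 0.25·ln(0.705882) = −0.5·(-0.581922) − 0.25·(-0.348307) = 0.3780.

0.3780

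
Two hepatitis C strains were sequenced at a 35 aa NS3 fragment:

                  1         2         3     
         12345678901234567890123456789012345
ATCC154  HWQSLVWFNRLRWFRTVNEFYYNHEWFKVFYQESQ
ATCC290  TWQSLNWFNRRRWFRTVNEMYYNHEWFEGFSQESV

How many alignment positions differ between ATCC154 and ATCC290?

8

The sequences differ at positions 1 (H/T), 6 (V/N), 11 (L/R), 20 (F/M), 28 (K/E), 29 (V/G), 31 (Y/S), 35 (Q/V).
That gives 8 mismatches out of 35 aligned sites, so the Hamming distance is 8.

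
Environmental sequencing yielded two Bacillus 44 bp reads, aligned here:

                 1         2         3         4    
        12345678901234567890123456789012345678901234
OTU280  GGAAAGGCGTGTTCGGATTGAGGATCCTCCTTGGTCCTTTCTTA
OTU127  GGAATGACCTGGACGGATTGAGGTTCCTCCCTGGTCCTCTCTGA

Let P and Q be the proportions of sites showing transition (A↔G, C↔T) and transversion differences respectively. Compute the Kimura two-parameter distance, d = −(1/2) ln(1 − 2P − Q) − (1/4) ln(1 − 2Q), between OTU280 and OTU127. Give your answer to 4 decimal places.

0.2388

Mismatches occur at site 5 (A/T, transversion), site 7 (G/A, transition), site 9 (G/C, transversion), site 12 (T/G, transversion), site 13 (T/A, transversion), site 24 (A/T, transversion), site 31 (T/C, transition), site 39 (T/C, transition), site 43 (T/G, transversion).
Of the 9 differences, 3 transitions and 6 transversions over 44 sites: P = 3/44 = 0.068182, Q = 6/44 = 0.136364.
d = −0.5·ln(0.727272) − 0.25·ln(0.727272) = −0.5·(-0.318455) − 0.25·(-0.318455) = 0.2388.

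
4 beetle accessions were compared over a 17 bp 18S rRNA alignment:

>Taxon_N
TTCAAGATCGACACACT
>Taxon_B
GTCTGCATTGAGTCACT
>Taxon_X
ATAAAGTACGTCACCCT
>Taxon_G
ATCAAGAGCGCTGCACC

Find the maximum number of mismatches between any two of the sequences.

12

Pairwise Hamming distances:
  Taxon_N vs Taxon_B: 7
  Taxon_N vs Taxon_X: 6
  Taxon_N vs Taxon_G: 6
  Taxon_B vs Taxon_X: 12
  Taxon_B vs Taxon_G: 10
  Taxon_X vs Taxon_G: 8
The largest is 12, between Taxon_B and Taxon_X.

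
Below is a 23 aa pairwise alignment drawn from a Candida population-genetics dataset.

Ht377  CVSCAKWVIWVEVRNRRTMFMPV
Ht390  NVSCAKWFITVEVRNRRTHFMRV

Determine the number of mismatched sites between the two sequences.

5

The sequences differ at positions 1 (C/N), 8 (V/F), 10 (W/T), 19 (M/H), 22 (P/R).
That gives 5 mismatches out of 23 aligned sites, so the Hamming distance is 5.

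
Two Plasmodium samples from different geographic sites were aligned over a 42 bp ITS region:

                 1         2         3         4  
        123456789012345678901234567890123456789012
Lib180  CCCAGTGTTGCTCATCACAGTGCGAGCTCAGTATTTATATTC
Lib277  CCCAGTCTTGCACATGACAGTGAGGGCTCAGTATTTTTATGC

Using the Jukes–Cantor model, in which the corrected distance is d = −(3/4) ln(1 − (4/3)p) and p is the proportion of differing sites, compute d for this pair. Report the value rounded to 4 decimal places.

The sequences differ at positions 7 (G/C), 12 (T/A), 16 (C/G), 23 (C/A), 25 (A/G), 37 (A/T), 41 (T/G).
p = 7/42 = 0.166667.
d = −0.75 · ln(1 − (4/3)·0.166667) = −0.75 · ln(0.777777) = −0.75 · (-0.251315) = 0.1885.

0.1885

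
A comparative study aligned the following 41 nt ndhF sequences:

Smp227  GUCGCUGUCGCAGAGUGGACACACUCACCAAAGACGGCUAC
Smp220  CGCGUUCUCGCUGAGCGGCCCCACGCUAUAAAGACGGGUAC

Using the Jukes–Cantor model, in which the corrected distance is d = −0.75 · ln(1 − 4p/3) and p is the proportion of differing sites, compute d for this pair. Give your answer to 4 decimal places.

0.4121

Mismatches occur at site 1 (G→C), site 2 (U→G), site 5 (C→U), site 7 (G→C), site 12 (A→U), site 16 (U→C), site 19 (A→C), site 21 (A→C), site 25 (U→G), site 27 (A→U), site 28 (C→A), site 29 (C→U), site 38 (C→G).
p = 13/41 = 0.317073.
d = −0.75 · ln(1 − (4/3)·0.317073) = −0.75 · ln(0.577236) = −0.75 · (-0.549504) = 0.4121.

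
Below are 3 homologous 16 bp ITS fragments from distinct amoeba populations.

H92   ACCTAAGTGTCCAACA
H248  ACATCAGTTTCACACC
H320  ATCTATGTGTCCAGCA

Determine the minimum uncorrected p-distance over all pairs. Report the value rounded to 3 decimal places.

0.188

Pairwise Hamming distances:
  H92 vs H248: 6
  H92 vs H320: 3
  H248 vs H320: 9
The smallest is 3 mismatches, between H92 and H320; p = 3/16 = 0.188.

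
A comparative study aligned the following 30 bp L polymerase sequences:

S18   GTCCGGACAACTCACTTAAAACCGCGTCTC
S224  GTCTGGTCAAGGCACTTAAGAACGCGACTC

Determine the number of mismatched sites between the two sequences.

7

Differing sites — 4:C/T; 7:A/T; 11:C/G; 12:T/G; 20:A/G; 22:C/A; 27:T/A.
That gives 7 mismatches out of 30 aligned sites, so the Hamming distance is 7.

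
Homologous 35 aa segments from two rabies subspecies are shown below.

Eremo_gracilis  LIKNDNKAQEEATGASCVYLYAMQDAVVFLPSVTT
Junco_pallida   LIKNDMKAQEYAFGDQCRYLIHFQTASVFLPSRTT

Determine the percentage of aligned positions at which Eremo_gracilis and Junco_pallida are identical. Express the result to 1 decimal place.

65.7%

Mismatches occur at site 6 (N/M), site 11 (E/Y), site 13 (T/F), site 15 (A/D), site 16 (S/Q), site 18 (V/R), site 21 (Y/I), site 22 (A/H), site 23 (M/F), site 25 (D/T), site 27 (V/S), site 33 (V/R).
23 of the 35 sites match, so the percent identity is 23/35 × 100 = 65.7%.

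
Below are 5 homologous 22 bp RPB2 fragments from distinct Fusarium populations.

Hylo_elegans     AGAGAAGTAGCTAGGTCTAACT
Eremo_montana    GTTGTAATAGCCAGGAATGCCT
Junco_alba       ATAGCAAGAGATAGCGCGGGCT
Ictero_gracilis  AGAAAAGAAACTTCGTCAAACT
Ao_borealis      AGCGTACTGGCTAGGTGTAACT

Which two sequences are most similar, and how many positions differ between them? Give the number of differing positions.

Pairwise Hamming distances:
  Hylo_elegans vs Eremo_montana: 10
  Hylo_elegans vs Junco_alba: 10
  Hylo_elegans vs Ictero_gracilis: 6
  Hylo_elegans vs Ao_borealis: 5
  Eremo_montana vs Junco_alba: 11
  Eremo_montana vs Ictero_gracilis: 16
  Eremo_montana vs Ao_borealis: 10
  Junco_alba vs Ictero_gracilis: 14
  Junco_alba vs Ao_borealis: 13
  Ictero_gracilis vs Ao_borealis: 11
The smallest is 5, between Hylo_elegans and Ao_borealis.

5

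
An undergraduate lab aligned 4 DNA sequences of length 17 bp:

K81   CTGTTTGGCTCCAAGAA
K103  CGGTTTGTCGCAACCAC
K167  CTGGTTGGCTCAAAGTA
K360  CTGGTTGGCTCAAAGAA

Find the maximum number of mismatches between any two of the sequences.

Pairwise Hamming distances:
  K81 vs K103: 7
  K81 vs K167: 3
  K81 vs K360: 2
  K103 vs K167: 8
  K103 vs K360: 7
  K167 vs K360: 1
The largest is 8, between K103 and K167.

8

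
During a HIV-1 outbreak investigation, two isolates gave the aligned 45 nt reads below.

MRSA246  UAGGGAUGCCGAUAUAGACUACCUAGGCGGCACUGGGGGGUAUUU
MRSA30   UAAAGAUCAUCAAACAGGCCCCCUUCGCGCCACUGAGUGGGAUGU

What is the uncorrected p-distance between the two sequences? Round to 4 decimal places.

0.4000

Differing sites — 3:G/A; 4:G/A; 8:G/C; 9:C/A; 10:C/U; 11:G/C; 13:U/A; 15:U/C; 18:A/G; 20:U/C; 21:A/C; 25:A/U; 26:G/C; 30:G/C; 36:G/A; 38:G/U; 41:U/G; 44:U/G.
There are 18 differences over 45 sites, so p = 18/45 = 0.4000.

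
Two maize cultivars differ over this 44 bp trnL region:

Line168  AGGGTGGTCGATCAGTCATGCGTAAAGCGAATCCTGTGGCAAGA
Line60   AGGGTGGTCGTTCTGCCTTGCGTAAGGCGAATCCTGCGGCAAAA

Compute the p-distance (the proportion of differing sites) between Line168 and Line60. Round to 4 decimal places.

Mismatches occur at site 11 (A→T), site 14 (A→T), site 16 (T→C), site 18 (A→T), site 26 (A→G), site 37 (T→C), site 43 (G→A).
There are 7 differences over 44 sites, so p = 7/44 = 0.1591.

0.1591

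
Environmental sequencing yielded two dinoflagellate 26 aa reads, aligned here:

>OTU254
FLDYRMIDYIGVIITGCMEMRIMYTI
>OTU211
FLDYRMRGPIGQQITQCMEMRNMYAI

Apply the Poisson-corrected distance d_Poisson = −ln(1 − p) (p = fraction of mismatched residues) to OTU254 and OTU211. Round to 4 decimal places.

Mismatches occur at site 7 (I→R), site 8 (D→G), site 9 (Y→P), site 12 (V→Q), site 13 (I→Q), site 16 (G→Q), site 22 (I→N), site 25 (T→A).
p = 8/26 = 0.307692.
d = −ln(1 − 0.307692) = −ln(0.692308) = 0.3677.

0.3677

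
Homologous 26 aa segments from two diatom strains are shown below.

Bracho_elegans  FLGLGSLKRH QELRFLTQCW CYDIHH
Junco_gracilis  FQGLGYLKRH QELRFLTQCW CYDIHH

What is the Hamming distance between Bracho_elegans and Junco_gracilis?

2

Differing sites — 2:L/Q; 6:S/Y.
That gives 2 mismatches out of 26 aligned sites, so the Hamming distance is 2.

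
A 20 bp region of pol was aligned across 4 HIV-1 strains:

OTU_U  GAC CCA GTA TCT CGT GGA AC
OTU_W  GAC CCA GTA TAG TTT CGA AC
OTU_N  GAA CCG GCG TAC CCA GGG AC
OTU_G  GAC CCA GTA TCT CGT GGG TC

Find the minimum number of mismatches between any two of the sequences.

2

Pairwise Hamming distances:
  OTU_U vs OTU_W: 5
  OTU_U vs OTU_N: 9
  OTU_U vs OTU_G: 2
  OTU_W vs OTU_N: 10
  OTU_W vs OTU_G: 7
  OTU_N vs OTU_G: 9
The smallest is 2, between OTU_U and OTU_G.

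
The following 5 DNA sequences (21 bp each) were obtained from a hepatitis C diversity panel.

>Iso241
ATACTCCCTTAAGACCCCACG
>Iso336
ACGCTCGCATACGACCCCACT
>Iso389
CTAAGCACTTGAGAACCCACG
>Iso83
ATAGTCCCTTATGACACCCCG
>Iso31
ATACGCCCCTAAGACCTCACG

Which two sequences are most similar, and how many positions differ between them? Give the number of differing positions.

3

Pairwise Hamming distances:
  Iso241 vs Iso336: 6
  Iso241 vs Iso389: 6
  Iso241 vs Iso83: 4
  Iso241 vs Iso31: 3
  Iso336 vs Iso389: 11
  Iso336 vs Iso83: 9
  Iso336 vs Iso31: 8
  Iso389 vs Iso83: 9
  Iso389 vs Iso31: 7
  Iso83 vs Iso31: 7
The smallest is 3, between Iso241 and Iso31.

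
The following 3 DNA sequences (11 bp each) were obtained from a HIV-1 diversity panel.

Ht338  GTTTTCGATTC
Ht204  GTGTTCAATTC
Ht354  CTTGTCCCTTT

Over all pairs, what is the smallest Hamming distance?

Pairwise Hamming distances:
  Ht338 vs Ht204: 2
  Ht338 vs Ht354: 5
  Ht204 vs Ht354: 6
The smallest is 2, between Ht338 and Ht204.

2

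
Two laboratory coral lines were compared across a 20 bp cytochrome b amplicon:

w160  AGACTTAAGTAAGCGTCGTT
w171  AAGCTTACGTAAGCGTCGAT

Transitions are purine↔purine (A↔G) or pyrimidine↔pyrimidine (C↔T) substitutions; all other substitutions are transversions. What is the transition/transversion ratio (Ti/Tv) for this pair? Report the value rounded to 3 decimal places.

The sequences differ at positions 2 (G/A, transition), 3 (A/G, transition), 8 (A/C, transversion), 19 (T/A, transversion).
Of the 4 differences, 2 transitions and 2 transversions, so Ti/Tv = 2/2 = 1.000.

1.000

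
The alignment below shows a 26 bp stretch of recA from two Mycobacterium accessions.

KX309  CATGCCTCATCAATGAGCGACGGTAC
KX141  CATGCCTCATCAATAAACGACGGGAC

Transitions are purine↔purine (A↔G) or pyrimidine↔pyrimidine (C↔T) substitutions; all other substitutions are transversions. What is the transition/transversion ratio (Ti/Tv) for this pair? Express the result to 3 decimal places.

The sequences differ at positions 15 (G/A, transition), 17 (G/A, transition), 24 (T/G, transversion).
Of the 3 differences, 2 transitions and 1 transversion, so Ti/Tv = 2/1 = 2.000.

2.000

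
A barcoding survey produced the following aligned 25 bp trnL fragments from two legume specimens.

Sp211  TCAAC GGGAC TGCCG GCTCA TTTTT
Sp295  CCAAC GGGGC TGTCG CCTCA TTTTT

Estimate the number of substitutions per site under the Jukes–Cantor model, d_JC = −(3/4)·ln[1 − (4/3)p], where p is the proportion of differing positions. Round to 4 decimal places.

The sequences differ at positions 1 (T/C), 9 (A/G), 13 (C/T), 16 (G/C).
p = 4/25 = 0.160000.
d = −0.75 · ln(1 − (4/3)·0.160000) = −0.75 · ln(0.786667) = −0.75 · (-0.239950) = 0.1800.

0.1800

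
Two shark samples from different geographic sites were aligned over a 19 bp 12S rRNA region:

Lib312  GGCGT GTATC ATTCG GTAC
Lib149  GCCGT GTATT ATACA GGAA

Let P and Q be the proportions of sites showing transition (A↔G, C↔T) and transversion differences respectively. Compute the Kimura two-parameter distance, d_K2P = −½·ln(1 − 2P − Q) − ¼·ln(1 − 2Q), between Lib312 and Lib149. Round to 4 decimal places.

0.4099

Differing sites — 2:G/C (Tv); 10:C/T (Ti); 13:T/A (Tv); 15:G/A (Ti); 17:T/G (Tv); 19:C/A (Tv).
Of the 6 differences, 2 transitions and 4 transversions over 19 sites: P = 2/19 = 0.105263, Q = 4/19 = 0.210526.
d = −0.5·ln(0.578948) − 0.25·ln(0.578948) = −0.5·(-0.546543) − 0.25·(-0.546543) = 0.4099.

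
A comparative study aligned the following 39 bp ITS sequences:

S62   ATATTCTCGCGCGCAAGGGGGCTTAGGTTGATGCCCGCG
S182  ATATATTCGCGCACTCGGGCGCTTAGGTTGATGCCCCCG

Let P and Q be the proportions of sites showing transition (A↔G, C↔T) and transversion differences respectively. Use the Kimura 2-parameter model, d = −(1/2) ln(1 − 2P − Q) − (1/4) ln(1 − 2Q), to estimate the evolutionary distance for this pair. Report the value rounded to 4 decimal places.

0.2052

Differing sites — 5:T/A (Tv); 6:C/T (Ti); 13:G/A (Ti); 15:A/T (Tv); 16:A/C (Tv); 20:G/C (Tv); 37:G/C (Tv).
Of the 7 differences, 2 transitions and 5 transversions over 39 sites: P = 2/39 = 0.051282, Q = 5/39 = 0.128205.
d = −0.5·ln(0.769231) − 0.25·ln(0.743590) = −0.5·(-0.262364) − 0.25·(-0.296265) = 0.2052.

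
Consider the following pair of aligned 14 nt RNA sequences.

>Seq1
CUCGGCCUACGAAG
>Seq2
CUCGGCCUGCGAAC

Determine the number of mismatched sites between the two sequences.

2

Mismatches occur at site 9 (A/G), site 14 (G/C).
That gives 2 mismatches out of 14 aligned sites, so the Hamming distance is 2.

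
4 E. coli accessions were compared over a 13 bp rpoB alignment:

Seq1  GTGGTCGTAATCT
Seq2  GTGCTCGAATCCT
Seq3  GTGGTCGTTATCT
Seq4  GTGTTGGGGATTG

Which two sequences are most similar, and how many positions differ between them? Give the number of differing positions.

Pairwise Hamming distances:
  Seq1 vs Seq2: 4
  Seq1 vs Seq3: 1
  Seq1 vs Seq4: 6
  Seq2 vs Seq3: 5
  Seq2 vs Seq4: 8
  Seq3 vs Seq4: 6
The smallest is 1, between Seq1 and Seq3.

1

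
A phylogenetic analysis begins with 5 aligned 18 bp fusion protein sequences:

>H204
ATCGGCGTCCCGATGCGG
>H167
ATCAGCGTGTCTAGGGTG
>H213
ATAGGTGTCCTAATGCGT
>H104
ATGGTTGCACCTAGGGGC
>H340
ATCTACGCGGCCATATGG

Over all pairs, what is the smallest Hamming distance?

5

Pairwise Hamming distances:
  H204 vs H167: 7
  H204 vs H213: 5
  H204 vs H104: 9
  H204 vs H340: 8
  H167 vs H213: 11
  H167 vs H104: 9
  H167 vs H340: 9
  H213 vs H104: 9
  H213 vs H340: 12
  H104 vs H340: 11
The smallest is 5, between H204 and H213.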